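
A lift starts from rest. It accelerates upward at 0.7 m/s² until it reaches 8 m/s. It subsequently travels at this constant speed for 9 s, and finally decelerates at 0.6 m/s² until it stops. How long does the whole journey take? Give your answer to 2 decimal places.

33.76 s

Phase 1 (accelerating): v₀ = 0 m/s, a = 0.7 m/s².
v = v₀ + at → t = (8 − 0) / 0.7 = 11.4 s
v² = v₀² + 2aΔx → Δx = (8² − 0²)/(2·0.7) = 45.7 m

Phase 2 (constant speed): v₀ = 8.00 m/s, a = 0 m/s².
v = v₀ + at = 8.00 + (0)(9) = 8.00 m/s
Δx = v₀t + ½at² = 8.00·9 + 0.5·0·9² = 72.0 m

Phase 3 (decelerating): v₀ = 8.00 m/s, a = -0.6 m/s².
v = v₀ + at → t = (0 − 8.00) / -0.6 = 13.3 s
v² = v₀² + 2aΔx → Δx = (0² − 8.00²)/(2·-0.6) = 53.3 m
Total time = 11.4 + 9.00 + 13.3 = 33.8 s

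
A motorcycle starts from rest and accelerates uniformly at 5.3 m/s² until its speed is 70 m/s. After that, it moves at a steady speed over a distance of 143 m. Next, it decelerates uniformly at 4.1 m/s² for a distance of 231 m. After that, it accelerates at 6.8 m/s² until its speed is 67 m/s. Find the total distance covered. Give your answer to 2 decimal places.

Phase 1 (accelerating): v₀ = 0 m/s, a = 5.3 m/s².
v = v₀ + at → t = (70 − 0) / 5.3 = 13.2 s
v² = v₀² + 2aΔx → Δx = (70² − 0²)/(2·5.3) = 462 m

Phase 2 (constant speed): v₀ = 70.0 m/s, a = 0 m/s².
Constant speed: t = d/v = 143/70.0 = 2.04 s

Phase 3 (decelerating): v₀ = 70.0 m/s, a = -4.1 m/s².
v² = v₀² + 2aΔx = 70.0² + 2·-4.1·231 = 3010 → v = 54.8 m/s
t = (v − v₀)/a = (54.8 − 70.0)/-4.1 = 3.70 s

Phase 4 (accelerating): v₀ = 54.8 m/s, a = 6.8 m/s².
v = v₀ + at → t = (67 − 54.8) / 6.8 = 1.79 s
v² = v₀² + 2aΔx → Δx = (67² − 54.8²)/(2·6.8) = 109 m
Total distance = 462 + 143 + 231 + 109 = 945 m

945.32 m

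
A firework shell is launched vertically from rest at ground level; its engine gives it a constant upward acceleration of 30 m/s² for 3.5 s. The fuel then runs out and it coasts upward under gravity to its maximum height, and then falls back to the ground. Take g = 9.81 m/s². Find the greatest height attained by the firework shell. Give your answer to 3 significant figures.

746 m

Phase 1 (powered ascent): v₀ = 0 m/s, a = 30 m/s².
v = v₀ + at = 0 + (30)(3.5) = 105 m/s
Δx = v₀t + ½at² = 0·3.5 + 0.5·30·3.5² = 184 m

Phase 2 (coasting upward): v₀ = 105 m/s, a = -9.81 m/s².
v = v₀ + at → t = (0 − 105) / -9.81 = 10.7 s
v² = v₀² + 2aΔx → Δx = (0² − 105²)/(2·-9.81) = 562 m
Maximum height = 184 + 562 = 746 m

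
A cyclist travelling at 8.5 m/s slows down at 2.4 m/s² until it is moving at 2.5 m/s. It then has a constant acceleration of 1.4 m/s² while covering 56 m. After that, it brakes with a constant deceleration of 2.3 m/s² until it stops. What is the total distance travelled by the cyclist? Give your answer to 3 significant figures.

Phase 1 (decelerating): v₀ = 8.50 m/s, a = -2.4 m/s².
v = v₀ + at → t = (2.5 − 8.50) / -2.4 = 2.50 s
v² = v₀² + 2aΔx → Δx = (2.5² − 8.50²)/(2·-2.4) = 13.8 m

Phase 2 (accelerating): v₀ = 2.50 m/s, a = 1.4 m/s².
v² = v₀² + 2aΔx = 2.50² + 2·1.4·56 = 163 → v = 12.8 m/s
t = (v − v₀)/a = (12.8 − 2.50)/1.4 = 7.34 s

Phase 3 (decelerating): v₀ = 12.8 m/s, a = -2.3 m/s².
v = v₀ + at → t = (0 − 12.8) / -2.3 = 5.55 s
v² = v₀² + 2aΔx → Δx = (0² − 12.8²)/(2·-2.3) = 35.4 m
Total distance = 13.8 + 56.0 + 35.4 = 105 m

105 m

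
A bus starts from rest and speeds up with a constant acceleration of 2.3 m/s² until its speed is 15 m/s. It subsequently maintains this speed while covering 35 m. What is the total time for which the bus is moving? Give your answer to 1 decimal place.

8.9 s

Phase 1 (accelerating): v₀ = 0 m/s, a = 2.3 m/s².
v = v₀ + at → t = (15 − 0) / 2.3 = 6.52 s
v² = v₀² + 2aΔx → Δx = (15² − 0²)/(2·2.3) = 48.9 m

Phase 2 (constant speed): v₀ = 15.0 m/s, a = 0 m/s².
Constant speed: t = d/v = 35/15.0 = 2.33 s
Total time = 6.52 + 2.33 = 8.86 s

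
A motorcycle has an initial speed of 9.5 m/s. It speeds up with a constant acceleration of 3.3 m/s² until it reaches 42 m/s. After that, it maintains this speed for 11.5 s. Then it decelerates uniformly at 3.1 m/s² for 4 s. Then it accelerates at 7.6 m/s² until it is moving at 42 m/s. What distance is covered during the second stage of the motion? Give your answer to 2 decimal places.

483.00 m

Phase 1 (accelerating): v₀ = 9.50 m/s, a = 3.3 m/s².
v = v₀ + at → t = (42 − 9.50) / 3.3 = 9.85 s
v² = v₀² + 2aΔx → Δx = (42² − 9.50²)/(2·3.3) = 254 m

Phase 2 (constant speed): v₀ = 42.0 m/s, a = 0 m/s².
v = v₀ + at = 42.0 + (0)(11.5) = 42.0 m/s
Δx = v₀t + ½at² = 42.0·11.5 + 0.5·0·11.5² = 483 m
Distance in phase 2 = 483 m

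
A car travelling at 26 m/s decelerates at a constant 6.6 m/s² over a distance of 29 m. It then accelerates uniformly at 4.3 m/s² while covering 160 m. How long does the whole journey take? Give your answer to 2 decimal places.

Phase 1 (decelerating): v₀ = 26.0 m/s, a = -6.6 m/s².
v² = v₀² + 2aΔx = 26.0² + 2·-6.6·29 = 293 → v = 17.1 m/s
t = (v − v₀)/a = (17.1 − 26.0)/-6.6 = 1.34 s

Phase 2 (accelerating): v₀ = 17.1 m/s, a = 4.3 m/s².
v² = v₀² + 2aΔx = 17.1² + 2·4.3·160 = 1670 → v = 40.9 m/s
t = (v − v₀)/a = (40.9 − 17.1)/4.3 = 5.52 s
Total time = 1.34 + 5.52 = 6.86 s

6.86 s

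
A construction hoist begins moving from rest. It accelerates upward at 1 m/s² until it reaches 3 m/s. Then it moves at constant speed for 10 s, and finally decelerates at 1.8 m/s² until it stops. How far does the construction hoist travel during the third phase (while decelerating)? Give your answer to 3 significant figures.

2.50 m

Phase 1 (accelerating): v₀ = 0 m/s, a = 1 m/s².
v = v₀ + at → t = (3 − 0) / 1 = 3.00 s
v² = v₀² + 2aΔx → Δx = (3² − 0²)/(2·1) = 4.50 m

Phase 2 (constant speed): v₀ = 3.00 m/s, a = 0 m/s².
v = v₀ + at = 3.00 + (0)(10) = 3.00 m/s
Δx = v₀t + ½at² = 3.00·10 + 0.5·0·10² = 30.0 m

Phase 3 (decelerating): v₀ = 3.00 m/s, a = -1.8 m/s².
v = v₀ + at → t = (0 − 3.00) / -1.8 = 1.67 s
v² = v₀² + 2aΔx → Δx = (0² − 3.00²)/(2·-1.8) = 2.50 m
Distance in phase 3 = 2.50 m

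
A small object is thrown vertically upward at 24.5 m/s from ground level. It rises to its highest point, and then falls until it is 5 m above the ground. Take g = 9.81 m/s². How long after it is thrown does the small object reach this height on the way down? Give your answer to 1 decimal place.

4.8 s

Phase 1 (rising): v₀ = 24.5 m/s, a = -9.81 m/s².
v = v₀ + at → t = (0 − 24.5) / -9.81 = 2.50 s
v² = v₀² + 2aΔx → Δx = (0² − 24.5²)/(2·-9.81) = 30.6 m

Phase 2 (falling): v₀ = 0 m/s, a = -9.81 m/s².
Falls 25.6 m from rest: t = √(2·25.6/9.81) = 2.28 s; v = g·t = 22.4 m/s.
Total time = 2.50 + 2.28 = 4.78 s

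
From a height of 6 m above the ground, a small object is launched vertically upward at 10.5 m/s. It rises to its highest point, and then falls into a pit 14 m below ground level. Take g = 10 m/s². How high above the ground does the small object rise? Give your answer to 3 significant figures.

Phase 1 (rising): v₀ = 10.5 m/s, a = -10 m/s².
v = v₀ + at → t = (0 − 10.5) / -10 = 1.05 s
v² = v₀² + 2aΔx → Δx = (0² − 10.5²)/(2·-10) = 5.51 m
Maximum height = 6 + 5.51 = 11.5 m

11.5 m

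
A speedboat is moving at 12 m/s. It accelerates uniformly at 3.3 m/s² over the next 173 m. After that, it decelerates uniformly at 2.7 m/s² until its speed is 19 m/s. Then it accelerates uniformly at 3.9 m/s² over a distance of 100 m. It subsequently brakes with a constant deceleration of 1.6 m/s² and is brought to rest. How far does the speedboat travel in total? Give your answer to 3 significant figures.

801 m

Phase 1 (accelerating): v₀ = 12.0 m/s, a = 3.3 m/s².
v² = v₀² + 2aΔx = 12.0² + 2·3.3·173 = 1290 → v = 35.9 m/s
t = (v − v₀)/a = (35.9 − 12.0)/3.3 = 7.23 s

Phase 2 (decelerating): v₀ = 35.9 m/s, a = -2.7 m/s².
v = v₀ + at → t = (19 − 35.9) / -2.7 = 6.24 s
v² = v₀² + 2aΔx → Δx = (19² − 35.9²)/(2·-2.7) = 171 m

Phase 3 (accelerating): v₀ = 19.0 m/s, a = 3.9 m/s².
v² = v₀² + 2aΔx = 19.0² + 2·3.9·100 = 1140 → v = 33.8 m/s
t = (v − v₀)/a = (33.8 − 19.0)/3.9 = 3.79 s

Phase 4 (decelerating): v₀ = 33.8 m/s, a = -1.6 m/s².
v = v₀ + at → t = (0 − 33.8) / -1.6 = 21.1 s
v² = v₀² + 2aΔx → Δx = (0² − 33.8²)/(2·-1.6) = 357 m
Total distance = 173 + 171 + 100 + 357 = 801 m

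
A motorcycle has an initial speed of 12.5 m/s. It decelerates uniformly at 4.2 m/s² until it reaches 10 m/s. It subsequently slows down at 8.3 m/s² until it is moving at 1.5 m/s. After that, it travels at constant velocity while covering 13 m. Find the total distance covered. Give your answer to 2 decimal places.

25.58 m

Phase 1 (decelerating): v₀ = 12.5 m/s, a = -4.2 m/s².
v = v₀ + at → t = (10 − 12.5) / -4.2 = 0.595 s
v² = v₀² + 2aΔx → Δx = (10² − 12.5²)/(2·-4.2) = 6.70 m

Phase 2 (decelerating): v₀ = 10.0 m/s, a = -8.3 m/s².
v = v₀ + at → t = (1.5 − 10.0) / -8.3 = 1.02 s
v² = v₀² + 2aΔx → Δx = (1.5² − 10.0²)/(2·-8.3) = 5.89 m

Phase 3 (constant speed): v₀ = 1.50 m/s, a = 0 m/s².
Constant speed: t = d/v = 13/1.50 = 8.67 s
Total distance = 6.70 + 5.89 + 13.0 = 25.6 m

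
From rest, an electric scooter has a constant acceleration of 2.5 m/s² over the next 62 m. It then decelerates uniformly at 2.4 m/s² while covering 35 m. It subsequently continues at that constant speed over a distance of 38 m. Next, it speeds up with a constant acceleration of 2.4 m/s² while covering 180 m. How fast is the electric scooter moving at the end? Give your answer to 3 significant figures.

31.7 m/s

Phase 1 (accelerating): v₀ = 0 m/s, a = 2.5 m/s².
v² = v₀² + 2aΔx = 0² + 2·2.5·62 = 310 → v = 17.6 m/s
t = (v − v₀)/a = (17.6 − 0)/2.5 = 7.04 s

Phase 2 (decelerating): v₀ = 17.6 m/s, a = -2.4 m/s².
v² = v₀² + 2aΔx = 17.6² + 2·-2.4·35 = 142 → v = 11.9 m/s
t = (v − v₀)/a = (11.9 − 17.6)/-2.4 = 2.37 s

Phase 3 (constant speed): v₀ = 11.9 m/s, a = 0 m/s².
Constant speed: t = d/v = 38/11.9 = 3.19 s

Phase 4 (accelerating): v₀ = 11.9 m/s, a = 2.4 m/s².
v² = v₀² + 2aΔx = 11.9² + 2·2.4·180 = 1010 → v = 31.7 m/s
t = (v − v₀)/a = (31.7 − 11.9)/2.4 = 8.25 s
Final speed = 31.7 m/s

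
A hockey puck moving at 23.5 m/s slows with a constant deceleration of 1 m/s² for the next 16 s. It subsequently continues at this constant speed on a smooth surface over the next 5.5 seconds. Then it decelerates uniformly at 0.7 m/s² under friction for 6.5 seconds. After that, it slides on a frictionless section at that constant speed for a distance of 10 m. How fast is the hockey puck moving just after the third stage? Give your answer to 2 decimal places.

Phase 1 (decelerating): v₀ = 23.5 m/s, a = -1 m/s².
v = v₀ + at = 23.5 + (-1)(16) = 7.50 m/s
Δx = v₀t + ½at² = 23.5·16 + 0.5·-1·16² = 248 m

Phase 2 (constant speed): v₀ = 7.50 m/s, a = 0 m/s².
v = v₀ + at = 7.50 + (0)(5.5) = 7.50 m/s
Δx = v₀t + ½at² = 7.50·5.5 + 0.5·0·5.5² = 41.2 m

Phase 3 (decelerating): v₀ = 7.50 m/s, a = -0.7 m/s².
v = v₀ + at = 7.50 + (-0.7)(6.5) = 2.95 m/s
Δx = v₀t + ½at² = 7.50·6.5 + 0.5·-0.7·6.5² = 34.0 m
Speed at end of phase 3 = 2.95 m/s

2.95 m/s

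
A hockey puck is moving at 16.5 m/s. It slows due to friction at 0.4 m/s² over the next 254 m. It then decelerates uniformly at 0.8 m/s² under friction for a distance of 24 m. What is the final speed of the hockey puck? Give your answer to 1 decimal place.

5.5 m/s

Phase 1 (decelerating): v₀ = 16.5 m/s, a = -0.4 m/s².
v² = v₀² + 2aΔx = 16.5² + 2·-0.4·254 = 69.0 → v = 8.31 m/s
t = (v − v₀)/a = (8.31 − 16.5)/-0.4 = 20.5 s

Phase 2 (decelerating): v₀ = 8.31 m/s, a = -0.8 m/s².
v² = v₀² + 2aΔx = 8.31² + 2·-0.8·24 = 30.6 → v = 5.54 m/s
t = (v − v₀)/a = (5.54 − 8.31)/-0.8 = 3.47 s
Final speed = 5.54 m/s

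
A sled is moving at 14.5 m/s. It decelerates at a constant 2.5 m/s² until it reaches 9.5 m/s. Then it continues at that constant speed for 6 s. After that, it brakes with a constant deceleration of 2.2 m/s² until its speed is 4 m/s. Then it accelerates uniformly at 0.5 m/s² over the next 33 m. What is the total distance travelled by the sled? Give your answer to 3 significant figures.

Phase 1 (decelerating): v₀ = 14.5 m/s, a = -2.5 m/s².
v = v₀ + at → t = (9.5 − 14.5) / -2.5 = 2.00 s
v² = v₀² + 2aΔx → Δx = (9.5² − 14.5²)/(2·-2.5) = 24.0 m

Phase 2 (constant speed): v₀ = 9.50 m/s, a = 0 m/s².
v = v₀ + at = 9.50 + (0)(6) = 9.50 m/s
Δx = v₀t + ½at² = 9.50·6 + 0.5·0·6² = 57.0 m

Phase 3 (decelerating): v₀ = 9.50 m/s, a = -2.2 m/s².
v = v₀ + at → t = (4 − 9.50) / -2.2 = 2.50 s
v² = v₀² + 2aΔx → Δx = (4² − 9.50²)/(2·-2.2) = 16.9 m

Phase 4 (accelerating): v₀ = 4.00 m/s, a = 0.5 m/s².
v² = v₀² + 2aΔx = 4.00² + 2·0.5·33 = 49.0 → v = 7.00 m/s
t = (v − v₀)/a = (7.00 − 4.00)/0.5 = 6.00 s
Total distance = 24.0 + 57.0 + 16.9 + 33.0 = 131 m

131 m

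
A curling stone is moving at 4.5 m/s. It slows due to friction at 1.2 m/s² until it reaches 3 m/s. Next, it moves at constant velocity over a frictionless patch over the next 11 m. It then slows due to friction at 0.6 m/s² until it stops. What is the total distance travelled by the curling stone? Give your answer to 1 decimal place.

Phase 1 (decelerating): v₀ = 4.50 m/s, a = -1.2 m/s².
v = v₀ + at → t = (3 − 4.50) / -1.2 = 1.25 s
v² = v₀² + 2aΔx → Δx = (3² − 4.50²)/(2·-1.2) = 4.69 m

Phase 2 (constant speed): v₀ = 3.00 m/s, a = 0 m/s².
Constant speed: t = d/v = 11/3.00 = 3.67 s

Phase 3 (decelerating): v₀ = 3.00 m/s, a = -0.6 m/s².
v = v₀ + at → t = (0 − 3.00) / -0.6 = 5.00 s
v² = v₀² + 2aΔx → Δx = (0² − 3.00²)/(2·-0.6) = 7.50 m
Total distance = 4.69 + 11.0 + 7.50 = 23.2 m

23.2 m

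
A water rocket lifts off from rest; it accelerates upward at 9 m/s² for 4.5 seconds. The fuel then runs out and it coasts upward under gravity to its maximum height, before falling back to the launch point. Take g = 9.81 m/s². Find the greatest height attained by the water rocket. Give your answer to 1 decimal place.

174.7 m

Phase 1 (powered ascent): v₀ = 0 m/s, a = 9 m/s².
v = v₀ + at = 0 + (9)(4.5) = 40.5 m/s
Δx = v₀t + ½at² = 0·4.5 + 0.5·9·4.5² = 91.1 m

Phase 2 (coasting upward): v₀ = 40.5 m/s, a = -9.81 m/s².
v = v₀ + at → t = (0 − 40.5) / -9.81 = 4.13 s
v² = v₀² + 2aΔx → Δx = (0² − 40.5²)/(2·-9.81) = 83.6 m
Maximum height = 91.1 + 83.6 = 175 m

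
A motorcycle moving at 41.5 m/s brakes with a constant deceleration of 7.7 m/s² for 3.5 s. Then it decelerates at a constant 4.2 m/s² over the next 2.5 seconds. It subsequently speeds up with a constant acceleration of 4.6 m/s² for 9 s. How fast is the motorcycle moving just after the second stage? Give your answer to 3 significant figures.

4.05 m/s

Phase 1 (decelerating): v₀ = 41.5 m/s, a = -7.7 m/s².
v = v₀ + at = 41.5 + (-7.7)(3.5) = 14.6 m/s
Δx = v₀t + ½at² = 41.5·3.5 + 0.5·-7.7·3.5² = 98.1 m

Phase 2 (decelerating): v₀ = 14.6 m/s, a = -4.2 m/s².
v = v₀ + at = 14.6 + (-4.2)(2.5) = 4.05 m/s
Δx = v₀t + ½at² = 14.6·2.5 + 0.5·-4.2·2.5² = 23.2 m
Speed at end of phase 2 = 4.05 m/s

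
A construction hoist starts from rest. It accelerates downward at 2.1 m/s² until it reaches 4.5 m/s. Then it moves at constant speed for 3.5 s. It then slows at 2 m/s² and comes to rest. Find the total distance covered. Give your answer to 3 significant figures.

25.6 m

Phase 1 (accelerating): v₀ = 0 m/s, a = 2.1 m/s².
v = v₀ + at → t = (4.5 − 0) / 2.1 = 2.14 s
v² = v₀² + 2aΔx → Δx = (4.5² − 0²)/(2·2.1) = 4.82 m

Phase 2 (constant speed): v₀ = 4.50 m/s, a = 0 m/s².
v = v₀ + at = 4.50 + (0)(3.5) = 4.50 m/s
Δx = v₀t + ½at² = 4.50·3.5 + 0.5·0·3.5² = 15.8 m

Phase 3 (decelerating): v₀ = 4.50 m/s, a = -2 m/s².
v = v₀ + at → t = (0 − 4.50) / -2 = 2.25 s
v² = v₀² + 2aΔx → Δx = (0² − 4.50²)/(2·-2) = 5.06 m
Total distance = 4.82 + 15.8 + 5.06 = 25.6 m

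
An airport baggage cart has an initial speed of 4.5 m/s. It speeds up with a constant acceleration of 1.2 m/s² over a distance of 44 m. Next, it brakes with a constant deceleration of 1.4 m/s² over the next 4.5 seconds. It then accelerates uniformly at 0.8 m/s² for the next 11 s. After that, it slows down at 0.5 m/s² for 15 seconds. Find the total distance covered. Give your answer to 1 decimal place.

332.3 m

Phase 1 (accelerating): v₀ = 4.50 m/s, a = 1.2 m/s².
v² = v₀² + 2aΔx = 4.50² + 2·1.2·44 = 126 → v = 11.2 m/s
t = (v − v₀)/a = (11.2 − 4.50)/1.2 = 5.60 s

Phase 2 (decelerating): v₀ = 11.2 m/s, a = -1.4 m/s².
v = v₀ + at = 11.2 + (-1.4)(4.5) = 4.92 m/s
Δx = v₀t + ½at² = 11.2·4.5 + 0.5·-1.4·4.5² = 36.3 m

Phase 3 (accelerating): v₀ = 4.92 m/s, a = 0.8 m/s².
v = v₀ + at = 4.92 + (0.8)(11) = 13.7 m/s
Δx = v₀t + ½at² = 4.92·11 + 0.5·0.8·11² = 103 m

Phase 4 (decelerating): v₀ = 13.7 m/s, a = -0.5 m/s².
v = v₀ + at = 13.7 + (-0.5)(15) = 6.22 m/s
Δx = v₀t + ½at² = 13.7·15 + 0.5·-0.5·15² = 150 m
Total distance = 44.0 + 36.3 + 103 + 150 = 332 m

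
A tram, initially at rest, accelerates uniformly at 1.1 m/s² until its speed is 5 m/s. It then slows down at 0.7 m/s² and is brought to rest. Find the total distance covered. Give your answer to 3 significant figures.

Phase 1 (accelerating): v₀ = 0 m/s, a = 1.1 m/s².
v = v₀ + at → t = (5 − 0) / 1.1 = 4.55 s
v² = v₀² + 2aΔx → Δx = (5² − 0²)/(2·1.1) = 11.4 m

Phase 2 (decelerating): v₀ = 5.00 m/s, a = -0.7 m/s².
v = v₀ + at → t = (0 − 5.00) / -0.7 = 7.14 s
v² = v₀² + 2aΔx → Δx = (0² − 5.00²)/(2·-0.7) = 17.9 m
Total distance = 11.4 + 17.9 = 29.2 m

29.2 m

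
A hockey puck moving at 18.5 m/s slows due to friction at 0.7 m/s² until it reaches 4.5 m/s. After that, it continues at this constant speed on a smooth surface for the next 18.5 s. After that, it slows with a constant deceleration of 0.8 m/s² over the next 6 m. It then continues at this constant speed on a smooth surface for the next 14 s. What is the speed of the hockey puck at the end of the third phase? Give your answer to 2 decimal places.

3.26 m/s

Phase 1 (decelerating): v₀ = 18.5 m/s, a = -0.7 m/s².
v = v₀ + at → t = (4.5 − 18.5) / -0.7 = 20.0 s
v² = v₀² + 2aΔx → Δx = (4.5² − 18.5²)/(2·-0.7) = 230 m

Phase 2 (constant speed): v₀ = 4.50 m/s, a = 0 m/s².
v = v₀ + at = 4.50 + (0)(18.5) = 4.50 m/s
Δx = v₀t + ½at² = 4.50·18.5 + 0.5·0·18.5² = 83.2 m

Phase 3 (decelerating): v₀ = 4.50 m/s, a = -0.8 m/s².
v² = v₀² + 2aΔx = 4.50² + 2·-0.8·6 = 10.6 → v = 3.26 m/s
t = (v − v₀)/a = (3.26 − 4.50)/-0.8 = 1.55 s
Speed at end of phase 3 = 3.26 m/s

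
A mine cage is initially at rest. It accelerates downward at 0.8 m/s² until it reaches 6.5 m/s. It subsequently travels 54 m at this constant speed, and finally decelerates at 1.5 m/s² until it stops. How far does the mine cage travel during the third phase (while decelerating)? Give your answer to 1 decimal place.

Phase 1 (accelerating): v₀ = 0 m/s, a = 0.8 m/s².
v = v₀ + at → t = (6.5 − 0) / 0.8 = 8.12 s
v² = v₀² + 2aΔx → Δx = (6.5² − 0²)/(2·0.8) = 26.4 m

Phase 2 (constant speed): v₀ = 6.50 m/s, a = 0 m/s².
Constant speed: t = d/v = 54/6.50 = 8.31 s

Phase 3 (decelerating): v₀ = 6.50 m/s, a = -1.5 m/s².
v = v₀ + at → t = (0 − 6.50) / -1.5 = 4.33 s
v² = v₀² + 2aΔx → Δx = (0² − 6.50²)/(2·-1.5) = 14.1 m
Distance in phase 3 = 14.1 m

14.1 m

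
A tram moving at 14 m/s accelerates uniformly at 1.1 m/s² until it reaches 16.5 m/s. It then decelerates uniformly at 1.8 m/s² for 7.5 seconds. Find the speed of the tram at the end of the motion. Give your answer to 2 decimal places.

3.00 m/s

Phase 1 (accelerating): v₀ = 14.0 m/s, a = 1.1 m/s².
v = v₀ + at → t = (16.5 − 14.0) / 1.1 = 2.27 s
v² = v₀² + 2aΔx → Δx = (16.5² − 14.0²)/(2·1.1) = 34.7 m

Phase 2 (decelerating): v₀ = 16.5 m/s, a = -1.8 m/s².
v = v₀ + at = 16.5 + (-1.8)(7.5) = 3.00 m/s
Δx = v₀t + ½at² = 16.5·7.5 + 0.5·-1.8·7.5² = 73.1 m
Final speed = 3.00 m/s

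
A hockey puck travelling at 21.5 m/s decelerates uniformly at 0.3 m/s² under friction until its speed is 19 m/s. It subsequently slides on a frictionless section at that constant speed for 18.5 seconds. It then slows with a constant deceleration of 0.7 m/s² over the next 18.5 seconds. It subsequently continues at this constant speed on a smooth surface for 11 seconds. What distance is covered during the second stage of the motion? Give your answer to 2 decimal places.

Phase 1 (decelerating): v₀ = 21.5 m/s, a = -0.3 m/s².
v = v₀ + at → t = (19 − 21.5) / -0.3 = 8.33 s
v² = v₀² + 2aΔx → Δx = (19² − 21.5²)/(2·-0.3) = 169 m

Phase 2 (constant speed): v₀ = 19.0 m/s, a = 0 m/s².
v = v₀ + at = 19.0 + (0)(18.5) = 19.0 m/s
Δx = v₀t + ½at² = 19.0·18.5 + 0.5·0·18.5² = 352 m
Distance in phase 2 = 352 m

351.50 m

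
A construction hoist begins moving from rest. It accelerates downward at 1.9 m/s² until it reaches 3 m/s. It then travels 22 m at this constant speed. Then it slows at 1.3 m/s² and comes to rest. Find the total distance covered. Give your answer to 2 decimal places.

27.83 m

Phase 1 (accelerating): v₀ = 0 m/s, a = 1.9 m/s².
v = v₀ + at → t = (3 − 0) / 1.9 = 1.58 s
v² = v₀² + 2aΔx → Δx = (3² − 0²)/(2·1.9) = 2.37 m

Phase 2 (constant speed): v₀ = 3.00 m/s, a = 0 m/s².
Constant speed: t = d/v = 22/3.00 = 7.33 s

Phase 3 (decelerating): v₀ = 3.00 m/s, a = -1.3 m/s².
v = v₀ + at → t = (0 − 3.00) / -1.3 = 2.31 s
v² = v₀² + 2aΔx → Δx = (0² − 3.00²)/(2·-1.3) = 3.46 m
Total distance = 2.37 + 22.0 + 3.46 = 27.8 m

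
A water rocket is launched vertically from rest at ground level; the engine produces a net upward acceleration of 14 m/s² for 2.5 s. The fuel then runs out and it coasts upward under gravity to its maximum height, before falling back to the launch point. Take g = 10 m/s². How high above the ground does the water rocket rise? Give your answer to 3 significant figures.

Phase 1 (powered ascent): v₀ = 0 m/s, a = 14 m/s².
v = v₀ + at = 0 + (14)(2.5) = 35.0 m/s
Δx = v₀t + ½at² = 0·2.5 + 0.5·14·2.5² = 43.8 m

Phase 2 (coasting upward): v₀ = 35.0 m/s, a = -10 m/s².
v = v₀ + at → t = (0 − 35.0) / -10 = 3.50 s
v² = v₀² + 2aΔx → Δx = (0² − 35.0²)/(2·-10) = 61.2 m
Maximum height = 43.8 + 61.2 = 105 m

105 m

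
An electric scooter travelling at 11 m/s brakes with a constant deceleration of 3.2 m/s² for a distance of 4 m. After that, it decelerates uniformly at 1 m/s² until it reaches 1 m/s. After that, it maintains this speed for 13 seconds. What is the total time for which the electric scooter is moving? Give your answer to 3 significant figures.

22.2 s

Phase 1 (decelerating): v₀ = 11.0 m/s, a = -3.2 m/s².
v² = v₀² + 2aΔx = 11.0² + 2·-3.2·4 = 95.4 → v = 9.77 m/s
t = (v − v₀)/a = (9.77 − 11.0)/-3.2 = 0.385 s

Phase 2 (decelerating): v₀ = 9.77 m/s, a = -1 m/s².
v = v₀ + at → t = (1 − 9.77) / -1 = 8.77 s
v² = v₀² + 2aΔx → Δx = (1² − 9.77²)/(2·-1) = 47.2 m

Phase 3 (constant speed): v₀ = 1.00 m/s, a = 0 m/s².
v = v₀ + at = 1.00 + (0)(13) = 1.00 m/s
Δx = v₀t + ½at² = 1.00·13 + 0.5·0·13² = 13.0 m
Total time = 0.385 + 8.77 + 13.0 = 22.2 s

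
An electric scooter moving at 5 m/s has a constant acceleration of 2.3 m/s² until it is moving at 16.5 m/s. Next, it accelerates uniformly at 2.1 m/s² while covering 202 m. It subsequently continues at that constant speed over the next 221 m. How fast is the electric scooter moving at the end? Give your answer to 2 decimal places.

Phase 1 (accelerating): v₀ = 5.00 m/s, a = 2.3 m/s².
v = v₀ + at → t = (16.5 − 5.00) / 2.3 = 5.00 s
v² = v₀² + 2aΔx → Δx = (16.5² − 5.00²)/(2·2.3) = 53.8 m

Phase 2 (accelerating): v₀ = 16.5 m/s, a = 2.1 m/s².
v² = v₀² + 2aΔx = 16.5² + 2·2.1·202 = 1120 → v = 33.5 m/s
t = (v − v₀)/a = (33.5 − 16.5)/2.1 = 8.08 s

Phase 3 (constant speed): v₀ = 33.5 m/s, a = 0 m/s².
Constant speed: t = d/v = 221/33.5 = 6.60 s
Final speed = 33.5 m/s

33.48 m/s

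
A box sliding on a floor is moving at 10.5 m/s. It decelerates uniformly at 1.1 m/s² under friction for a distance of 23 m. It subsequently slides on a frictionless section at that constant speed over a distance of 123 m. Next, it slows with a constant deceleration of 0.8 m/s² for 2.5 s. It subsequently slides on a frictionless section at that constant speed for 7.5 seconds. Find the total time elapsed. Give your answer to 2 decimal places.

Phase 1 (decelerating): v₀ = 10.5 m/s, a = -1.1 m/s².
v² = v₀² + 2aΔx = 10.5² + 2·-1.1·23 = 59.6 → v = 7.72 m/s
t = (v − v₀)/a = (7.72 − 10.5)/-1.1 = 2.52 s

Phase 2 (constant speed): v₀ = 7.72 m/s, a = 0 m/s².
Constant speed: t = d/v = 123/7.72 = 15.9 s

Phase 3 (decelerating): v₀ = 7.72 m/s, a = -0.8 m/s².
v = v₀ + at = 7.72 + (-0.8)(2.5) = 5.72 m/s
Δx = v₀t + ½at² = 7.72·2.5 + 0.5·-0.8·2.5² = 16.8 m

Phase 4 (constant speed): v₀ = 5.72 m/s, a = 0 m/s².
v = v₀ + at = 5.72 + (0)(7.5) = 5.72 m/s
Δx = v₀t + ½at² = 5.72·7.5 + 0.5·0·7.5² = 42.9 m
Total time = 2.52 + 15.9 + 2.50 + 7.50 = 28.4 s

28.45 s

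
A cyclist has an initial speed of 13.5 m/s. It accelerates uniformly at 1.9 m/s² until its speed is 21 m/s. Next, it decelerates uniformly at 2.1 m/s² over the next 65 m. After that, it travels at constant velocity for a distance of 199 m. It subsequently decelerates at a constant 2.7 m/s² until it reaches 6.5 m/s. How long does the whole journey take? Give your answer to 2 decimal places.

Phase 1 (accelerating): v₀ = 13.5 m/s, a = 1.9 m/s².
v = v₀ + at → t = (21 − 13.5) / 1.9 = 3.95 s
v² = v₀² + 2aΔx → Δx = (21² − 13.5²)/(2·1.9) = 68.1 m

Phase 2 (decelerating): v₀ = 21.0 m/s, a = -2.1 m/s².
v² = v₀² + 2aΔx = 21.0² + 2·-2.1·65 = 168 → v = 13.0 m/s
t = (v − v₀)/a = (13.0 − 21.0)/-2.1 = 3.83 s

Phase 3 (constant speed): v₀ = 13.0 m/s, a = 0 m/s².
Constant speed: t = d/v = 199/13.0 = 15.4 s

Phase 4 (decelerating): v₀ = 13.0 m/s, a = -2.7 m/s².
v = v₀ + at → t = (6.5 − 13.0) / -2.7 = 2.39 s
v² = v₀² + 2aΔx → Δx = (6.5² − 13.0²)/(2·-2.7) = 23.3 m
Total time = 3.95 + 3.83 + 15.4 + 2.39 = 25.5 s

25.52 s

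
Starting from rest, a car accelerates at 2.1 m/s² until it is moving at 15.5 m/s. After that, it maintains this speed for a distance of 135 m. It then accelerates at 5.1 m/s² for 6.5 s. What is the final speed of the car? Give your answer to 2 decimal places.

48.65 m/s

Phase 1 (accelerating): v₀ = 0 m/s, a = 2.1 m/s².
v = v₀ + at → t = (15.5 − 0) / 2.1 = 7.38 s
v² = v₀² + 2aΔx → Δx = (15.5² − 0²)/(2·2.1) = 57.2 m

Phase 2 (constant speed): v₀ = 15.5 m/s, a = 0 m/s².
Constant speed: t = d/v = 135/15.5 = 8.71 s

Phase 3 (accelerating): v₀ = 15.5 m/s, a = 5.1 m/s².
v = v₀ + at = 15.5 + (5.1)(6.5) = 48.6 m/s
Δx = v₀t + ½at² = 15.5·6.5 + 0.5·5.1·6.5² = 208 m
Final speed = 48.6 m/s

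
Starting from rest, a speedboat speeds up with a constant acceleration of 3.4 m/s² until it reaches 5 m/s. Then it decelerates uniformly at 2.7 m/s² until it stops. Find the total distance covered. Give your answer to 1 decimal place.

8.3 m

Phase 1 (accelerating): v₀ = 0 m/s, a = 3.4 m/s².
v = v₀ + at → t = (5 − 0) / 3.4 = 1.47 s
v² = v₀² + 2aΔx → Δx = (5² − 0²)/(2·3.4) = 3.68 m

Phase 2 (decelerating): v₀ = 5.00 m/s, a = -2.7 m/s².
v = v₀ + at → t = (0 − 5.00) / -2.7 = 1.85 s
v² = v₀² + 2aΔx → Δx = (0² − 5.00²)/(2·-2.7) = 4.63 m
Total distance = 3.68 + 4.63 = 8.31 m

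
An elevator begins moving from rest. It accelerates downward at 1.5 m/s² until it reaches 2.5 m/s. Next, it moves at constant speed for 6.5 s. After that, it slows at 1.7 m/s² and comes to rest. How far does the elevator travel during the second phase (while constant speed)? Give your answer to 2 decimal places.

Phase 1 (accelerating): v₀ = 0 m/s, a = 1.5 m/s².
v = v₀ + at → t = (2.5 − 0) / 1.5 = 1.67 s
v² = v₀² + 2aΔx → Δx = (2.5² − 0²)/(2·1.5) = 2.08 m

Phase 2 (constant speed): v₀ = 2.50 m/s, a = 0 m/s².
v = v₀ + at = 2.50 + (0)(6.5) = 2.50 m/s
Δx = v₀t + ½at² = 2.50·6.5 + 0.5·0·6.5² = 16.2 m
Distance in phase 2 = 16.2 m

16.25 m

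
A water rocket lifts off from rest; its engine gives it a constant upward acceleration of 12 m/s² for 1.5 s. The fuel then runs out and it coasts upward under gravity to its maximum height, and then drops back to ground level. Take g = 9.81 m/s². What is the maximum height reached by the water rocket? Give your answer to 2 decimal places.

30.01 m

Phase 1 (powered ascent): v₀ = 0 m/s, a = 12 m/s².
v = v₀ + at = 0 + (12)(1.5) = 18.0 m/s
Δx = v₀t + ½at² = 0·1.5 + 0.5·12·1.5² = 13.5 m

Phase 2 (coasting upward): v₀ = 18.0 m/s, a = -9.81 m/s².
v = v₀ + at → t = (0 − 18.0) / -9.81 = 1.83 s
v² = v₀² + 2aΔx → Δx = (0² − 18.0²)/(2·-9.81) = 16.5 m
Maximum height = 13.5 + 16.5 = 30.0 m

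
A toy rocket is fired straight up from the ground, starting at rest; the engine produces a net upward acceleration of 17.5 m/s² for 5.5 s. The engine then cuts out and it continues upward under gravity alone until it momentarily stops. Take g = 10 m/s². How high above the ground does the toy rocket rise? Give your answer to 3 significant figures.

Phase 1 (powered ascent): v₀ = 0 m/s, a = 17.5 m/s².
v = v₀ + at = 0 + (17.5)(5.5) = 96.2 m/s
Δx = v₀t + ½at² = 0·5.5 + 0.5·17.5·5.5² = 265 m

Phase 2 (coasting upward): v₀ = 96.2 m/s, a = -10 m/s².
v = v₀ + at → t = (0 − 96.2) / -10 = 9.62 s
v² = v₀² + 2aΔx → Δx = (0² − 96.2²)/(2·-10) = 463 m
Maximum height = 265 + 463 = 728 m

728 m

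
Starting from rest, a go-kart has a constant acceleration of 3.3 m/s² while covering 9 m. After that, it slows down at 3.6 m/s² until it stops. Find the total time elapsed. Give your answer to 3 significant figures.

Phase 1 (accelerating): v₀ = 0 m/s, a = 3.3 m/s².
v² = v₀² + 2aΔx = 0² + 2·3.3·9 = 59.4 → v = 7.71 m/s
t = (v − v₀)/a = (7.71 − 0)/3.3 = 2.34 s

Phase 2 (decelerating): v₀ = 7.71 m/s, a = -3.6 m/s².
v = v₀ + at → t = (0 − 7.71) / -3.6 = 2.14 s
v² = v₀² + 2aΔx → Δx = (0² − 7.71²)/(2·-3.6) = 8.25 m
Total time = 2.34 + 2.14 = 4.48 s

4.48 s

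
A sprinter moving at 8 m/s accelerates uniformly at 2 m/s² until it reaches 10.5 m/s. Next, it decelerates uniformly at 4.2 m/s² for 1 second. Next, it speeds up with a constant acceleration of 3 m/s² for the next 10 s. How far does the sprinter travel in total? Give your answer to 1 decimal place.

Phase 1 (accelerating): v₀ = 8.00 m/s, a = 2 m/s².
v = v₀ + at → t = (10.5 − 8.00) / 2 = 1.25 s
v² = v₀² + 2aΔx → Δx = (10.5² − 8.00²)/(2·2) = 11.6 m

Phase 2 (decelerating): v₀ = 10.5 m/s, a = -4.2 m/s².
v = v₀ + at = 10.5 + (-4.2)(1) = 6.30 m/s
Δx = v₀t + ½at² = 10.5·1 + 0.5·-4.2·1² = 8.40 m

Phase 3 (accelerating): v₀ = 6.30 m/s, a = 3 m/s².
v = v₀ + at = 6.30 + (3)(10) = 36.3 m/s
Δx = v₀t + ½at² = 6.30·10 + 0.5·3·10² = 213 m
Total distance = 11.6 + 8.40 + 213 = 233 m

233.0 m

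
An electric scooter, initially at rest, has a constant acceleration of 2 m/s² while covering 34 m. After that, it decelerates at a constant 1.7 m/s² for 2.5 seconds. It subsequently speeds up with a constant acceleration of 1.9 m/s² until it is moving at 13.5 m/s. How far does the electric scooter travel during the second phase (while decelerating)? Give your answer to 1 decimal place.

23.8 m

Phase 1 (accelerating): v₀ = 0 m/s, a = 2 m/s².
v² = v₀² + 2aΔx = 0² + 2·2·34 = 136 → v = 11.7 m/s
t = (v − v₀)/a = (11.7 − 0)/2 = 5.83 s

Phase 2 (decelerating): v₀ = 11.7 m/s, a = -1.7 m/s².
v = v₀ + at = 11.7 + (-1.7)(2.5) = 7.41 m/s
Δx = v₀t + ½at² = 11.7·2.5 + 0.5·-1.7·2.5² = 23.8 m
Distance in phase 2 = 23.8 m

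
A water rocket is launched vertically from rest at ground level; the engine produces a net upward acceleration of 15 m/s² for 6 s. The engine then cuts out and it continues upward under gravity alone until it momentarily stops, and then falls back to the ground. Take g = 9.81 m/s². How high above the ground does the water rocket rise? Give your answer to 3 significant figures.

Phase 1 (powered ascent): v₀ = 0 m/s, a = 15 m/s².
v = v₀ + at = 0 + (15)(6) = 90.0 m/s
Δx = v₀t + ½at² = 0·6 + 0.5·15·6² = 270 m

Phase 2 (coasting upward): v₀ = 90.0 m/s, a = -9.81 m/s².
v = v₀ + at → t = (0 − 90.0) / -9.81 = 9.17 s
v² = v₀² + 2aΔx → Δx = (0² − 90.0²)/(2·-9.81) = 413 m
Maximum height = 270 + 413 = 683 m

683 m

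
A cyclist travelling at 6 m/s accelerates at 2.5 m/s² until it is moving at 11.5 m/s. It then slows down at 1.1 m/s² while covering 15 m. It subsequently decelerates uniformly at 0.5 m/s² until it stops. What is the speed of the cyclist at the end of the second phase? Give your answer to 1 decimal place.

Phase 1 (accelerating): v₀ = 6.00 m/s, a = 2.5 m/s².
v = v₀ + at → t = (11.5 − 6.00) / 2.5 = 2.20 s
v² = v₀² + 2aΔx → Δx = (11.5² − 6.00²)/(2·2.5) = 19.2 m

Phase 2 (decelerating): v₀ = 11.5 m/s, a = -1.1 m/s².
v² = v₀² + 2aΔx = 11.5² + 2·-1.1·15 = 99.2 → v = 9.96 m/s
t = (v − v₀)/a = (9.96 − 11.5)/-1.1 = 1.40 s
Speed at end of phase 2 = 9.96 m/s

10.0 m/s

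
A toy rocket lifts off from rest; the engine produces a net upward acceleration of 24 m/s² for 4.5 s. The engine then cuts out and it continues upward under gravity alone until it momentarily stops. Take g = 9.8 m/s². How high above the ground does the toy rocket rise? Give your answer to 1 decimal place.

Phase 1 (powered ascent): v₀ = 0 m/s, a = 24 m/s².
v = v₀ + at = 0 + (24)(4.5) = 108 m/s
Δx = v₀t + ½at² = 0·4.5 + 0.5·24·4.5² = 243 m

Phase 2 (coasting upward): v₀ = 108 m/s, a = -9.8 m/s².
v = v₀ + at → t = (0 − 108) / -9.8 = 11.0 s
v² = v₀² + 2aΔx → Δx = (0² − 108²)/(2·-9.8) = 595 m
Maximum height = 243 + 595 = 838 m

838.1 m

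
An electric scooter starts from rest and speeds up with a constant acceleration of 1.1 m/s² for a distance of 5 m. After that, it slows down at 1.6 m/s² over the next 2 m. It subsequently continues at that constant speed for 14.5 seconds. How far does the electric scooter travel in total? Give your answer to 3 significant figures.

38.1 m

Phase 1 (accelerating): v₀ = 0 m/s, a = 1.1 m/s².
v² = v₀² + 2aΔx = 0² + 2·1.1·5 = 11.0 → v = 3.32 m/s
t = (v − v₀)/a = (3.32 − 0)/1.1 = 3.02 s

Phase 2 (decelerating): v₀ = 3.32 m/s, a = -1.6 m/s².
v² = v₀² + 2aΔx = 3.32² + 2·-1.6·2 = 4.60 → v = 2.14 m/s
t = (v − v₀)/a = (2.14 − 3.32)/-1.6 = 0.732 s

Phase 3 (constant speed): v₀ = 2.14 m/s, a = 0 m/s².
v = v₀ + at = 2.14 + (0)(14.5) = 2.14 m/s
Δx = v₀t + ½at² = 2.14·14.5 + 0.5·0·14.5² = 31.1 m
Total distance = 5.00 + 2.00 + 31.1 = 38.1 m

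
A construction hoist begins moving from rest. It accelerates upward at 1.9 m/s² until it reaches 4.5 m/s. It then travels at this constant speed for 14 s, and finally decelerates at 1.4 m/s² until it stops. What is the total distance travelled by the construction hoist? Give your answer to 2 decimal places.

Phase 1 (accelerating): v₀ = 0 m/s, a = 1.9 m/s².
v = v₀ + at → t = (4.5 − 0) / 1.9 = 2.37 s
v² = v₀² + 2aΔx → Δx = (4.5² − 0²)/(2·1.9) = 5.33 m

Phase 2 (constant speed): v₀ = 4.50 m/s, a = 0 m/s².
v = v₀ + at = 4.50 + (0)(14) = 4.50 m/s
Δx = v₀t + ½at² = 4.50·14 + 0.5·0·14² = 63.0 m

Phase 3 (decelerating): v₀ = 4.50 m/s, a = -1.4 m/s².
v = v₀ + at → t = (0 − 4.50) / -1.4 = 3.21 s
v² = v₀² + 2aΔx → Δx = (0² − 4.50²)/(2·-1.4) = 7.23 m
Total distance = 5.33 + 63.0 + 7.23 = 75.6 m

75.56 m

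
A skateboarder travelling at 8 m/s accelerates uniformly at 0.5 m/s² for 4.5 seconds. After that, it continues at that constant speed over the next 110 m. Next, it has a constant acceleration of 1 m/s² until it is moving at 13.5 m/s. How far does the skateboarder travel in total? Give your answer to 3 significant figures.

Phase 1 (accelerating): v₀ = 8.00 m/s, a = 0.5 m/s².
v = v₀ + at = 8.00 + (0.5)(4.5) = 10.2 m/s
Δx = v₀t + ½at² = 8.00·4.5 + 0.5·0.5·4.5² = 41.1 m

Phase 2 (constant speed): v₀ = 10.2 m/s, a = 0 m/s².
Constant speed: t = d/v = 110/10.2 = 10.7 s

Phase 3 (accelerating): v₀ = 10.2 m/s, a = 1 m/s².
v = v₀ + at → t = (13.5 − 10.2) / 1 = 3.25 s
v² = v₀² + 2aΔx → Δx = (13.5² − 10.2²)/(2·1) = 38.6 m
Total distance = 41.1 + 110 + 38.6 = 190 m

190 m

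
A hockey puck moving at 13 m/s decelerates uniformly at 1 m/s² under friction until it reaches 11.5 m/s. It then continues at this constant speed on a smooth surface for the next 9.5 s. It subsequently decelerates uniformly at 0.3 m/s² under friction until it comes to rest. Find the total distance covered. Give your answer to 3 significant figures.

Phase 1 (decelerating): v₀ = 13.0 m/s, a = -1 m/s².
v = v₀ + at → t = (11.5 − 13.0) / -1 = 1.50 s
v² = v₀² + 2aΔx → Δx = (11.5² − 13.0²)/(2·-1) = 18.4 m

Phase 2 (constant speed): v₀ = 11.5 m/s, a = 0 m/s².
v = v₀ + at = 11.5 + (0)(9.5) = 11.5 m/s
Δx = v₀t + ½at² = 11.5·9.5 + 0.5·0·9.5² = 109 m

Phase 3 (decelerating): v₀ = 11.5 m/s, a = -0.3 m/s².
v = v₀ + at → t = (0 − 11.5) / -0.3 = 38.3 s
v² = v₀² + 2aΔx → Δx = (0² − 11.5²)/(2·-0.3) = 220 m
Total distance = 18.4 + 109 + 220 = 348 m

348 m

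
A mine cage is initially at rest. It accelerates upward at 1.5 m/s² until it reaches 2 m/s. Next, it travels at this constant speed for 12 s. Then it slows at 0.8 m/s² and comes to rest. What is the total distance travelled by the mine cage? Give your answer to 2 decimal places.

Phase 1 (accelerating): v₀ = 0 m/s, a = 1.5 m/s².
v = v₀ + at → t = (2 − 0) / 1.5 = 1.33 s
v² = v₀² + 2aΔx → Δx = (2² − 0²)/(2·1.5) = 1.33 m

Phase 2 (constant speed): v₀ = 2.00 m/s, a = 0 m/s².
v = v₀ + at = 2.00 + (0)(12) = 2.00 m/s
Δx = v₀t + ½at² = 2.00·12 + 0.5·0·12² = 24.0 m

Phase 3 (decelerating): v₀ = 2.00 m/s, a = -0.8 m/s².
v = v₀ + at → t = (0 − 2.00) / -0.8 = 2.50 s
v² = v₀² + 2aΔx → Δx = (0² − 2.00²)/(2·-0.8) = 2.50 m
Total distance = 1.33 + 24.0 + 2.50 = 27.8 m

27.83 m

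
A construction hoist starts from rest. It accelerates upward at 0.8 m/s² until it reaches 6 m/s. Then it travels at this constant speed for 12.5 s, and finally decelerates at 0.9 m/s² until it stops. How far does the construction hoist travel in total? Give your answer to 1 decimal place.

Phase 1 (accelerating): v₀ = 0 m/s, a = 0.8 m/s².
v = v₀ + at → t = (6 − 0) / 0.8 = 7.50 s
v² = v₀² + 2aΔx → Δx = (6² − 0²)/(2·0.8) = 22.5 m

Phase 2 (constant speed): v₀ = 6.00 m/s, a = 0 m/s².
v = v₀ + at = 6.00 + (0)(12.5) = 6.00 m/s
Δx = v₀t + ½at² = 6.00·12.5 + 0.5·0·12.5² = 75.0 m

Phase 3 (decelerating): v₀ = 6.00 m/s, a = -0.9 m/s².
v = v₀ + at → t = (0 − 6.00) / -0.9 = 6.67 s
v² = v₀² + 2aΔx → Δx = (0² − 6.00²)/(2·-0.9) = 20.0 m
Total distance = 22.5 + 75.0 + 20.0 = 118 m

117.5 m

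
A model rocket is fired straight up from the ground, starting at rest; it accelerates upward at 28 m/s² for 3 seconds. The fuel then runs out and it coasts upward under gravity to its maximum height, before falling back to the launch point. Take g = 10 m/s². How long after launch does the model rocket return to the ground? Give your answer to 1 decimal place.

21.2 s

Phase 1 (powered ascent): v₀ = 0 m/s, a = 28 m/s².
v = v₀ + at = 0 + (28)(3) = 84.0 m/s
Δx = v₀t + ½at² = 0·3 + 0.5·28·3² = 126 m

Phase 2 (coasting upward): v₀ = 84.0 m/s, a = -10 m/s².
v = v₀ + at → t = (0 − 84.0) / -10 = 8.40 s
v² = v₀² + 2aΔx → Δx = (0² − 84.0²)/(2·-10) = 353 m

Phase 3 (free fall): v₀ = 0 m/s, a = -10 m/s².
Falls 479 m from rest: t = √(2·479/10) = 9.79 s; v = g·t = 97.9 m/s.
Total time = 3.00 + 8.40 + 9.79 = 21.2 s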